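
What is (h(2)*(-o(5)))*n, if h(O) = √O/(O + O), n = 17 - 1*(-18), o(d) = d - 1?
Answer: -35*√2 ≈ -49.497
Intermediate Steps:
o(d) = -1 + d
n = 35 (n = 17 + 18 = 35)
h(O) = 1/(2*√O) (h(O) = √O/((2*O)) = (1/(2*O))*√O = 1/(2*√O))
(h(2)*(-o(5)))*n = ((1/(2*√2))*(-(-1 + 5)))*35 = (((√2/2)/2)*(-1*4))*35 = ((√2/4)*(-4))*35 = -√2*35 = -35*√2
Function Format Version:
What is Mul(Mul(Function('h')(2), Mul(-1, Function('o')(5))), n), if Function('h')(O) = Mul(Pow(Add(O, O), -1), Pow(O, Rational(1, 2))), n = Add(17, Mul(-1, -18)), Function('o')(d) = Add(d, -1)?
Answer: Mul(-35, Pow(2, Rational(1, 2))) ≈ -49.497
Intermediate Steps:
Function('o')(d) = Add(-1, d)
n = 35 (n = Add(17, 18) = 35)
Function('h')(O) = Mul(Rational(1, 2), Pow(O, Rational(-1, 2))) (Function('h')(O) = Mul(Pow(Mul(2, O), -1), Pow(O, Rational(1, 2))) = Mul(Mul(Rational(1, 2), Pow(O, -1)), Pow(O, Rational(1, 2))) = Mul(Rational(1, 2), Pow(O, Rational(-1, 2))))
Mul(Mul(Function('h')(2), Mul(-1, Function('o')(5))), n) = Mul(Mul(Mul(Rational(1, 2), Pow(2, Rational(-1, 2))), Mul(-1, Add(-1, 5))), 35) = Mul(Mul(Mul(Rational(1, 2), Mul(Rational(1, 2), Pow(2, Rational(1, 2)))), Mul(-1, 4)), 35) = Mul(Mul(Mul(Rational(1, 4), Pow(2, Rational(1, 2))), -4), 35) = Mul(Mul(-1, Pow(2, Rational(1, 2))), 35) = Mul(-35, Pow(2, Rational(1, 2)))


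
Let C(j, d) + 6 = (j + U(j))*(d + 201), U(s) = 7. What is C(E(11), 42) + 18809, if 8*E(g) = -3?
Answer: 163303/8 ≈ 20413.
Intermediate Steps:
E(g) = -3/8 (E(g) = (⅛)*(-3) = -3/8)
C(j, d) = -6 + (7 + j)*(201 + d) (C(j, d) = -6 + (j + 7)*(d + 201) = -6 + (7 + j)*(201 + d))
C(E(11), 42) + 18809 = (1401 + 7*42 + 201*(-3/8) + 42*(-3/8)) + 18809 = (1401 + 294 - 603/8 - 63/4) + 18809 = 12831/8 + 18809 = 163303/8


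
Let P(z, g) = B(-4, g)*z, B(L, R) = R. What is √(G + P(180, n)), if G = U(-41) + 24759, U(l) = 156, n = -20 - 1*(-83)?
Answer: √36255 ≈ 190.41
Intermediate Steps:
n = 63 (n = -20 + 83 = 63)
P(z, g) = g*z
G = 24915 (G = 156 + 24759 = 24915)
√(G + P(180, n)) = √(24915 + 63*180) = √(24915 + 11340) = √36255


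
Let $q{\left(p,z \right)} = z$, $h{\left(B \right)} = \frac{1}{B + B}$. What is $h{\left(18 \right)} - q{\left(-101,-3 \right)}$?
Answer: $\frac{109}{36} \approx 3.0278$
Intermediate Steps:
$h{\left(B \right)} = \frac{1}{2 B}$
$h{\left(18 \right)} - q{\left(-101,-3 \right)} = \frac{1}{2 \cdot 18} - -3 = \frac{1}{2} \cdot \frac{1}{18} + 3 = \frac{1}{36} + 3 = \frac{109}{36}$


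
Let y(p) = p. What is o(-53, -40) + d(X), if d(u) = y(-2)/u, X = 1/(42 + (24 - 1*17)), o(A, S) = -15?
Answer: -113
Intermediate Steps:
X = 1/49 (X = 1/(42 + (24 - 17)) = 1/(42 + 7) = 1/49 ≈ 0.020408)
d(u) = -2/u
o(-53, -40) + d(X) = -15 - 2/1/49 = -15 - 2*49 = -15 - 98 = -113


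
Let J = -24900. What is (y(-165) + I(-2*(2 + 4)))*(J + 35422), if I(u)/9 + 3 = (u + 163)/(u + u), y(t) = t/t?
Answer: -3477521/4 ≈ -8.6938e+5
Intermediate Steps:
y(t) = 1
I(u) = -27 + 9*(163 + u)/(2*u) (I(u) = -27 + 9*((u + 163)/(u + u)) = -27 + 9*((163 + u)/((2*u))) = -27 + 9*((163 + u)*(1/(2*u))) = -27 + 9*((163 + u)/(2*u)) = -27 + 9*(163 + u)/(2*u))
(y(-165) + I(-2*(2 + 4)))*(J + 35422) = (1 + 9*(163 - (-10)*(2 + 4))/(2*((-2*(2 + 4)))))*(-24900 + 35422) = (1 + 9*(163 - (-10)*6)/(2*((-2*6))))*10522 = (1 + (9/2)*(163 - 5*(-12))/(-12))*10522 = (1 + (9/2)*(-1/12)*(163 + 60))*10522 = (1 + (9/2)*(-1/12)*223)*10522 = (1 - 669/8)*10522 = -661/8*10522 = -3477521/4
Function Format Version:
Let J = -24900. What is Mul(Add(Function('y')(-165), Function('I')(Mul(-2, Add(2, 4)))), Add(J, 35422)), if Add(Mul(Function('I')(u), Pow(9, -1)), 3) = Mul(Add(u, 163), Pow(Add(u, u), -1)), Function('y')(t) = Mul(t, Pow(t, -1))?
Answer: Rational(-3477521, 4) ≈ -8.6938e+5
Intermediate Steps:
Function('y')(t) = 1
Function('I')(u) = Add(-27, Mul(Rational(9, 2), Pow(u, -1), Add(163, u))) (Function('I')(u) = Add(-27, Mul(9, Mul(Add(u, 163), Pow(Add(u, u), -1)))) = Add(-27, Mul(9, Mul(Add(163, u), Pow(Mul(2, u), -1)))) = Add(-27, Mul(9, Mul(Add(163, u), Mul(Rational(1, 2), Pow(u, -1))))) = Add(-27, Mul(9, Mul(Rational(1, 2), Pow(u, -1), Add(163, u)))) = Add(-27, Mul(Rational(9, 2), Pow(u, -1), Add(163, u))))
Mul(Add(Function('y')(-165), Function('I')(Mul(-2, Add(2, 4)))), Add(J, 35422)) = Mul(Add(1, Mul(Rational(9, 2), Pow(Mul(-2, Add(2, 4)), -1), Add(163, Mul(-5, Mul(-2, Add(2, 4)))))), Add(-24900, 35422)) = Mul(Add(1, Mul(Rational(9, 2), Pow(Mul(-2, 6), -1), Add(163, Mul(-5, Mul(-2, 6))))), 10522) = Mul(Add(1, Mul(Rational(9, 2), Pow(-12, -1), Add(163, Mul(-5, -12)))), 10522) = Mul(Add(1, Mul(Rational(9, 2), Rational(-1, 12), Add(163, 60))), 10522) = Mul(Add(1, Mul(Rational(9, 2), Rational(-1, 12), 223)), 10522) = Mul(Add(1, Rational(-669, 8)), 10522) = Mul(Rational(-661, 8), 10522) = Rational(-3477521, 4)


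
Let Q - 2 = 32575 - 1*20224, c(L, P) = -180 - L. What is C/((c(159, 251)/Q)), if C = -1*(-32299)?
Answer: -398989547/339 ≈ -1.1770e+6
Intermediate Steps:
Q = 12353 (Q = 2 + (32575 - 1*20224) = 2 + (32575 - 20224) = 2 + 12351 = 12353)
C = 32299
C/((c(159, 251)/Q)) = 32299/(((-180 - 1*159)/12353)) = 32299/(((-180 - 159)*(1/12353))) = 32299/((-339*1/12353)) = 32299/(-339/12353) = 32299*(-12353/339) = -398989547/339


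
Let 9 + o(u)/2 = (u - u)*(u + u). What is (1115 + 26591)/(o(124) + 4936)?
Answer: 13853/2459 ≈ 5.6336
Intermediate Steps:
o(u) = -18 (o(u) = -18 + 2*((u - u)*(u + u)) = -18 + 2*(0*(2*u)) = -18 + 2*0 = -18 + 0 = -18)
(1115 + 26591)/(o(124) + 4936) = (1115 + 26591)/(-18 + 4936) = 27706/4918 = 27706*(1/4918) = 13853/2459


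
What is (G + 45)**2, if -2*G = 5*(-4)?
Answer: 3025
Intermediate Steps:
G = 10 (G = -5*(-4)/2 = -1/2*(-20) = 10)
(G + 45)**2 = (10 + 45)**2 = 55**2 = 3025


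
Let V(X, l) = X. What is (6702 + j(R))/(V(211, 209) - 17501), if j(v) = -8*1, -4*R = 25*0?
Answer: -3347/8645 ≈ -0.38716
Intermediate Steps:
R = 0 (R = -25*0/4 = -¼*0 = 0)
j(v) = -8
(6702 + j(R))/(V(211, 209) - 17501) = (6702 - 8)/(211 - 17501) = 6694/(-17290) = 6694*(-1/17290) = -3347/8645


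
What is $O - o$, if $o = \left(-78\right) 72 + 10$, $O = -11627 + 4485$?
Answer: $-1536$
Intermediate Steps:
$O = -7142$
$o = -5606$ ($o = -5616 + 10 = -5606$)
$O - o = -7142 - -5606 = -7142 + 5606 = -1536$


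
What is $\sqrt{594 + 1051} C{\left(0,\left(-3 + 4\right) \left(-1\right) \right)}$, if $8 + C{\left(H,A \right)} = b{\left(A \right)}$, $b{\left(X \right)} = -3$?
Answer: $- 11 \sqrt{1645} \approx -446.14$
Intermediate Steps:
$C{\left(H,A \right)} = -11$ ($C{\left(H,A \right)} = -8 - 3 = -11$)
$\sqrt{594 + 1051} C{\left(0,\left(-3 + 4\right) \left(-1\right) \right)} = \sqrt{594 + 1051} \left(-11\right) = \sqrt{1645} \left(-11\right) = - 11 \sqrt{1645}$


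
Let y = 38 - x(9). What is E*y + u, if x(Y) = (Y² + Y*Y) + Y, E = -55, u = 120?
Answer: 7435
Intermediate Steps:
x(Y) = Y + 2*Y² (x(Y) = (Y² + Y²) + Y = 2*Y² + Y = Y + 2*Y²)
y = -133 (y = 38 - 9*(1 + 2*9) = 38 - 9*(1 + 18) = 38 - 9*19 = 38 - 1*171 = 38 - 171 = -133)
E*y + u = -55*(-133) + 120 = 7315 + 120 = 7435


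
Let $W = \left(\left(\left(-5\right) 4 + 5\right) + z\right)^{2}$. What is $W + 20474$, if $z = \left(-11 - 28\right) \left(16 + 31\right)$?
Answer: $3435578$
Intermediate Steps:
$z = -1833$ ($z = \left(-39\right) 47 = -1833$)
$W = 3415104$ ($W = \left(\left(\left(-5\right) 4 + 5\right) - 1833\right)^{2} = \left(\left(-20 + 5\right) - 1833\right)^{2} = \left(-15 - 1833\right)^{2} = \left(-1848\right)^{2} = 3415104$)
$W + 20474 = 3415104 + 20474 = 3435578$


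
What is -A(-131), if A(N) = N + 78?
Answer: 53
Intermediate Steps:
A(N) = 78 + N
-A(-131) = -(78 - 131) = -1*(-53) = 53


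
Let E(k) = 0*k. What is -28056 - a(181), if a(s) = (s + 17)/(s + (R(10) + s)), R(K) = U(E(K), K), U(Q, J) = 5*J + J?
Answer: -5919915/211 ≈ -28056.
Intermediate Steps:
E(k) = 0
U(Q, J) = 6*J
R(K) = 6*K
a(s) = (17 + s)/(60 + 2*s) (a(s) = (s + 17)/(s + (6*10 + s)) = (17 + s)/(s + (60 + s)) = (17 + s)/(60 + 2*s))
-28056 - a(181) = -28056 - (17 + 181)/(2*(30 + 181)) = -28056 - 198/(2*211) = -28056 - 1*99/211 = -28056 - 99/211 = -5919915/211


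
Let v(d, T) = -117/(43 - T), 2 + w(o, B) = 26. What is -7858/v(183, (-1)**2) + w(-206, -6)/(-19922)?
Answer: 1095829064/388479 ≈ 2820.8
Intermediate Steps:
w(o, B) = 24 (w(o, B) = -2 + 26 = 24)
-7858/v(183, (-1)**2) + w(-206, -6)/(-19922) = -7858/(117/(-43 + (-1)**2)) + 24/(-19922) = -7858/(117/(-43 + 1)) + 24*(-1/19922) = -7858/(117/(-42)) - 12/9961 = -7858/(117*(-1/42)) - 12/9961 = -7858/(-39/14) - 12/9961 = -7858*(-14/39) - 12/9961 = 110012/39 - 12/9961 = 1095829064/388479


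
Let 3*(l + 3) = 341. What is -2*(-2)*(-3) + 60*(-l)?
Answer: -6652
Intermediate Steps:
l = 332/3 (l = -3 + (⅓)*341 = -3 + 341/3 = 332/3 ≈ 110.67)
-2*(-2)*(-3) + 60*(-l) = -2*(-2)*(-3) + 60*(-1*332/3) = 4*(-3) + 60*(-332/3) = -12 - 6640 = -6652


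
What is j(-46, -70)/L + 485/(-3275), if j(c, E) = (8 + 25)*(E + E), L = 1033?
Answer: -3126301/676615 ≈ -4.6205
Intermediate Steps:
j(c, E) = 66*E (j(c, E) = 33*(2*E) = 66*E)
j(-46, -70)/L + 485/(-3275) = (66*(-70))/1033 + 485/(-3275) = -4620*1/1033 + 485*(-1/3275) = -4620/1033 - 97/655 = -3126301/676615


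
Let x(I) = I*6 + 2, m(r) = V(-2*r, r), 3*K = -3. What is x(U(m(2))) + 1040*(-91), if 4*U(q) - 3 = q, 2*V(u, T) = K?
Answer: -378537/4 ≈ -94634.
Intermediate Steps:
K = -1 (K = (⅓)*(-3) = -1)
V(u, T) = -½ (V(u, T) = (½)*(-1) = -½)
m(r) = -½
U(q) = ¾ + q/4
x(I) = 2 + 6*I (x(I) = 6*I + 2 = 2 + 6*I)
x(U(m(2))) + 1040*(-91) = (2 + 6*(¾ + (¼)*(-½))) + 1040*(-91) = (2 + 6*(¾ - ⅛)) - 94640 = (2 + 6*(5/8)) - 94640 = (2 + 15/4) - 94640 = 23/4 - 94640 = -378537/4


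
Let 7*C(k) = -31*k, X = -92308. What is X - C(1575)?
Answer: -85333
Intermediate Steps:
C(k) = -31*k/7 (C(k) = (-31*k)/7 = -31*k/7)
X - C(1575) = -92308 - (-31)*1575/7 = -92308 - 1*(-6975) = -92308 + 6975 = -85333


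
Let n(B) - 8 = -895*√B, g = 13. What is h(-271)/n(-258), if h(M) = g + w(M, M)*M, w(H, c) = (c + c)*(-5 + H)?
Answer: -162157676/103332257 - 36282780005*I*√258/206664514 ≈ -1.5693 - 2820.0*I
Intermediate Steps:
w(H, c) = 2*c*(-5 + H) (w(H, c) = (2*c)*(-5 + H) = 2*c*(-5 + H))
h(M) = 13 + 2*M²*(-5 + M) (h(M) = 13 + (2*M*(-5 + M))*M = 13 + 2*M²*(-5 + M))
n(B) = 8 - 895*√B
h(-271)/n(-258) = (13 + 2*(-271)²*(-5 - 271))/(8 - 895*I*√258) = (13 + 2*73441*(-276))/(8 - 895*I*√258) = (13 - 40539432)/(8 - 895*I*√258) = -40539419/(8 - 895*I*√258)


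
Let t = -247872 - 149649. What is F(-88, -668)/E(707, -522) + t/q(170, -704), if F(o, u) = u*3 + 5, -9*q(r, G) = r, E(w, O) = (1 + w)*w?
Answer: 895416677627/42547260 ≈ 21045.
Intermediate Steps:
E(w, O) = w*(1 + w)
q(r, G) = -r/9
F(o, u) = 5 + 3*u (F(o, u) = 3*u + 5 = 5 + 3*u)
t = -397521
F(-88, -668)/E(707, -522) + t/q(170, -704) = (5 + 3*(-668))/((707*(1 + 707))) - 397521/((-1/9*170)) = (5 - 2004)/((707*708)) - 397521/(-170/9) = -1999/500556 - 397521*(-9/170) = -1999*1/500556 + 3577689/170 = -1999/500556 + 3577689/170 = 895416677627/42547260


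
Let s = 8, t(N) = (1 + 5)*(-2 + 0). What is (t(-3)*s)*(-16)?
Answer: 1536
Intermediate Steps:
t(N) = -12 (t(N) = 6*(-2) = -12)
(t(-3)*s)*(-16) = -12*8*(-16) = -96*(-16) = 1536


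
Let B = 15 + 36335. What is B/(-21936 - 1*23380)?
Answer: -18175/22658 ≈ -0.80215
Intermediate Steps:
B = 36350
B/(-21936 - 1*23380) = 36350/(-21936 - 1*23380) = 36350/(-21936 - 23380) = 36350/(-45316) = 36350*(-1/45316) = -18175/22658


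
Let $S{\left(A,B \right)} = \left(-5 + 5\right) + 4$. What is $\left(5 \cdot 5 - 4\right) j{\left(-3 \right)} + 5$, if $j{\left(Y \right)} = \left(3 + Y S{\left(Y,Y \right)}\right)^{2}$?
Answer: $1706$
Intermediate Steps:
$S{\left(A,B \right)} = 4$ ($S{\left(A,B \right)} = 0 + 4 = 4$)
$j{\left(Y \right)} = \left(3 + 4 Y\right)^{2}$ ($j{\left(Y \right)} = \left(3 + Y 4\right)^{2} = \left(3 + 4 Y\right)^{2}$)
$\left(5 \cdot 5 - 4\right) j{\left(-3 \right)} + 5 = \left(5 \cdot 5 - 4\right) \left(3 + 4 \left(-3\right)\right)^{2} + 5 = \left(25 - 4\right) \left(3 - 12\right)^{2} + 5 = 21 \left(-9\right)^{2} + 5 = 21 \cdot 81 + 5 = 1701 + 5 = 1706$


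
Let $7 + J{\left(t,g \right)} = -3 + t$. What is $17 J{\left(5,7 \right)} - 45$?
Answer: $-130$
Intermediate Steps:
$J{\left(t,g \right)} = -10 + t$ ($J{\left(t,g \right)} = -7 + \left(-3 + t\right) = -10 + t$)
$17 J{\left(5,7 \right)} - 45 = 17 \left(-10 + 5\right) - 45 = 17 \left(-5\right) - 45 = -85 - 45 = -130$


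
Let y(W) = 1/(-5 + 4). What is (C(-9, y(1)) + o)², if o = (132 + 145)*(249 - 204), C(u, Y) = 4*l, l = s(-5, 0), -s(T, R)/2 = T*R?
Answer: 155376225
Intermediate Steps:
s(T, R) = -2*R*T (s(T, R) = -2*T*R = -2*R*T)
y(W) = -1 (y(W) = 1/(-1) = -1)
l = 0 (l = -2*0*(-5) = 0)
C(u, Y) = 0 (C(u, Y) = 4*0 = 0)
o = 12465 (o = 277*45 = 12465)
(C(-9, y(1)) + o)² = (0 + 12465)² = 12465² = 155376225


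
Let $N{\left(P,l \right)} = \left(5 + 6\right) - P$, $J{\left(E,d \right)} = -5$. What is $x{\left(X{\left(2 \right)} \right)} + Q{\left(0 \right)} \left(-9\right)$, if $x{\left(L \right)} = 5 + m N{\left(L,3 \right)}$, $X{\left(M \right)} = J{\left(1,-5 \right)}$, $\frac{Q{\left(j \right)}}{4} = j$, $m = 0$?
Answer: $5$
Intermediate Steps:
$Q{\left(j \right)} = 4 j$
$X{\left(M \right)} = -5$
$N{\left(P,l \right)} = 11 - P$
$x{\left(L \right)} = 5$ ($x{\left(L \right)} = 5 + 0 \left(11 - L\right) = 5 + 0 = 5$)
$x{\left(X{\left(2 \right)} \right)} + Q{\left(0 \right)} \left(-9\right) = 5 + 4 \cdot 0 \left(-9\right) = 5 + 0 \left(-9\right) = 5 + 0 = 5$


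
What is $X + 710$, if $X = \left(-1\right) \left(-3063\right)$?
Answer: $3773$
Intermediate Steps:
$X = 3063$
$X + 710 = 3063 + 710 = 3773$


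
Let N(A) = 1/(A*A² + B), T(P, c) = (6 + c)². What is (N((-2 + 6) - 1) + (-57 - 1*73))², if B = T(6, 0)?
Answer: 67059721/3969 ≈ 16896.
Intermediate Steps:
B = 36 (B = (6 + 0)² = 6² = 36)
N(A) = 1/(36 + A³) (N(A) = 1/(A*A² + 36) = 1/(A³ + 36) = 1/(36 + A³))
(N((-2 + 6) - 1) + (-57 - 1*73))² = (1/(36 + ((-2 + 6) - 1)³) + (-57 - 1*73))² = (1/(36 + (4 - 1)³) + (-57 - 73))² = (1/(36 + 3³) - 130)² = (1/(36 + 27) - 130)² = (1/63 - 130)² = (-8189/63)² = 67059721/3969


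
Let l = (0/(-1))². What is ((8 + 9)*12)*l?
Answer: 0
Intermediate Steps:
l = 0 (l = (0*(-1))² = 0² = 0)
((8 + 9)*12)*l = ((8 + 9)*12)*0 = (17*12)*0 = 204*0 = 0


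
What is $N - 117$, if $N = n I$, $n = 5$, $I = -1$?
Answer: $-122$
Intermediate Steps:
$N = -5$ ($N = 5 \left(-1\right) = -5$)
$N - 117 = -5 - 117 = -122$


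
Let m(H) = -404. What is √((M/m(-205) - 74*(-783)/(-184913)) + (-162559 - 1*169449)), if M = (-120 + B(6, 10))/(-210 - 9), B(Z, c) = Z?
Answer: I*√2468495321088833962729574/2726727098 ≈ 576.2*I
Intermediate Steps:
M = 38/73 (M = (-120 + 6)/(-210 - 9) = -114/(-219) = -1/219*(-114) = 38/73 ≈ 0.52055)
√((M/m(-205) - 74*(-783)/(-184913)) + (-162559 - 1*169449)) = √(((38/73)/(-404) - 74*(-783)/(-184913)) + (-162559 - 1*169449)) = √(((38/73)*(-1/404) + 57942*(-1/184913)) + (-162559 - 169449)) = √((-19/14746 - 57942/184913) - 332008) = √(-857926079/2726727098 - 332008) = √(-905296068278863/2726727098) = I*√2468495321088833962729574/2726727098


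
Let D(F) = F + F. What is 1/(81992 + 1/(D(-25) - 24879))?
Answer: 24929/2043978567 ≈ 1.2196e-5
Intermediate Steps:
D(F) = 2*F
1/(81992 + 1/(D(-25) - 24879)) = 1/(81992 + 1/(2*(-25) - 24879)) = 1/(81992 + 1/(-50 - 24879)) = 1/(81992 + 1/(-24929)) = 1/(81992 - 1/24929) = 1/(2043978567/24929) = 24929/2043978567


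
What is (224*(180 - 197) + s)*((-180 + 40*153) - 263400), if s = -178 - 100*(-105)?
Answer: -1677094440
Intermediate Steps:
s = 10322 (s = -178 + 10500 = 10322)
(224*(180 - 197) + s)*((-180 + 40*153) - 263400) = (224*(180 - 197) + 10322)*((-180 + 40*153) - 263400) = (224*(-17) + 10322)*((-180 + 6120) - 263400) = (-3808 + 10322)*(5940 - 263400) = 6514*(-257460) = -1677094440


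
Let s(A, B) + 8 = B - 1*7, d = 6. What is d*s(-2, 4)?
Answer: -66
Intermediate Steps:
s(A, B) = -15 + B (s(A, B) = -8 + (B - 1*7) = -8 + (B - 7) = -8 + (-7 + B) = -15 + B)
d*s(-2, 4) = 6*(-15 + 4) = 6*(-11) = -66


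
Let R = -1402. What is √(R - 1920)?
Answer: I*√3322 ≈ 57.637*I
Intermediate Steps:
√(R - 1920) = √(-1402 - 1920) = √(-3322) = I*√3322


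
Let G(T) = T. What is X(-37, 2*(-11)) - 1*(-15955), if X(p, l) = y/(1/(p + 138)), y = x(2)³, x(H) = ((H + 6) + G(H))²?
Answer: 101015955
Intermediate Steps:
x(H) = (6 + 2*H)² (x(H) = ((H + 6) + H)² = ((6 + H) + H)² = (6 + 2*H)²)
y = 1000000 (y = (4*(3 + 2)²)³ = (4*5²)³ = (4*25)³ = 100³ = 1000000)
X(p, l) = 138000000 + 1000000*p (X(p, l) = 1000000/(1/(p + 138)) = 1000000/(1/(138 + p)) = 1000000*(138 + p) = 138000000 + 1000000*p)
X(-37, 2*(-11)) - 1*(-15955) = (138000000 + 1000000*(-37)) - 1*(-15955) = (138000000 - 37000000) + 15955 = 101000000 + 15955 = 101015955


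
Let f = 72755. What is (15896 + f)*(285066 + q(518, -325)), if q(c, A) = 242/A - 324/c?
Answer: 2127208689745522/84175 ≈ 2.5271e+10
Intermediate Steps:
q(c, A) = -324/c + 242/A
(15896 + f)*(285066 + q(518, -325)) = (15896 + 72755)*(285066 + (-324/518 + 242/(-325))) = 88651*(285066 + (-324*1/518 + 242*(-1/325))) = 88651*(285066 + (-162/259 - 242/325)) = 88651*(285066 - 115328/84175) = 88651*(23995315222/84175) = 2127208689745522/84175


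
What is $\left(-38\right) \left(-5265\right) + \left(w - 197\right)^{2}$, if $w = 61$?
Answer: $218566$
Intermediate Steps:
$\left(-38\right) \left(-5265\right) + \left(w - 197\right)^{2} = \left(-38\right) \left(-5265\right) + \left(61 - 197\right)^{2} = 200070 + \left(-136\right)^{2} = 200070 + 18496 = 218566$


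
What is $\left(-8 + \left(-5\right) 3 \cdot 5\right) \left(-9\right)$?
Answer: $747$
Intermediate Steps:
$\left(-8 + \left(-5\right) 3 \cdot 5\right) \left(-9\right) = \left(-8 - 75\right) \left(-9\right) = \left(-83\right) \left(-9\right) = 747$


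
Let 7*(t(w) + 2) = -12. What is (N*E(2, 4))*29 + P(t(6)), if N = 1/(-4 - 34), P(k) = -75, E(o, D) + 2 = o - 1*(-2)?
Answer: -1454/19 ≈ -76.526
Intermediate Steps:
t(w) = -26/7 (t(w) = -2 + (⅐)*(-12) = -2 - 12/7 = -26/7)
E(o, D) = o (E(o, D) = -2 + (o - 1*(-2)) = -2 + (o + 2) = -2 + (2 + o) = o)
N = -1/38 (N = 1/(-38) = -1/38 ≈ -0.026316)
(N*E(2, 4))*29 + P(t(6)) = -1/38*2*29 - 75 = -1/19*29 - 75 = -29/19 - 75 = -1454/19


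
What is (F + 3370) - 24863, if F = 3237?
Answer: -18256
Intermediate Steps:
(F + 3370) - 24863 = (3237 + 3370) - 24863 = 6607 - 24863 = -18256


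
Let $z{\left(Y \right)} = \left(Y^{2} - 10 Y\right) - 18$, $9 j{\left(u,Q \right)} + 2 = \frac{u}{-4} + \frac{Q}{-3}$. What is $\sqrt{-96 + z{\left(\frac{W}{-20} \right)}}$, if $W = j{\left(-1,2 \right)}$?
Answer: $\frac{13 i \sqrt{3150911}}{2160} \approx 10.683 i$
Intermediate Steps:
$j{\left(u,Q \right)} = - \frac{2}{9} - \frac{Q}{27} - \frac{u}{36}$ ($j{\left(u,Q \right)} = - \frac{2}{9} + \frac{\frac{u}{-4} + \frac{Q}{-3}}{9} = - \frac{2}{9} + \frac{u \left(- \frac{1}{4}\right) + Q \left(- \frac{1}{3}\right)}{9} = - \frac{2}{9} + \frac{- \frac{u}{4} - \frac{Q}{3}}{9} = - \frac{2}{9} + \frac{- \frac{Q}{3} - \frac{u}{4}}{9} = - \frac{2}{9} - \left(\frac{Q}{27} + \frac{u}{36}\right) = - \frac{2}{9} - \frac{Q}{27} - \frac{u}{36}$)
$W = - \frac{29}{108}$ ($W = - \frac{2}{9} - \frac{2}{27} - - \frac{1}{36} = - \frac{2}{9} - \frac{2}{27} + \frac{1}{36} = - \frac{29}{108} \approx -0.26852$)
$z{\left(Y \right)} = -18 + Y^{2} - 10 Y$
$\sqrt{-96 + z{\left(\frac{W}{-20} \right)}} = \sqrt{-96 - \left(18 - \frac{841}{4665600} + 10 \left(- \frac{29}{108}\right) \frac{1}{-20}\right)} = \sqrt{-96 - \left(18 - \frac{841}{4665600} + 10 \left(- \frac{29}{108}\right) \left(- \frac{1}{20}\right)\right)} = \sqrt{-96 - \left(\frac{3917}{216} - \frac{841}{4665600}\right)} = \sqrt{-96 - \frac{84606359}{4665600}} = \sqrt{- \frac{532503959}{4665600}} = \frac{13 i \sqrt{3150911}}{2160}$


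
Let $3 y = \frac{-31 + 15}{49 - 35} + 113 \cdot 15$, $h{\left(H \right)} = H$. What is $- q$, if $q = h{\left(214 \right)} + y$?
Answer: $- \frac{16351}{21} \approx -778.62$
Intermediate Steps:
$y = \frac{11857}{21}$ ($y = \frac{\frac{-31 + 15}{49 - 35} + 113 \cdot 15}{3} = \frac{- \frac{16}{14} + 1695}{3} = \frac{\left(-16\right) \frac{1}{14} + 1695}{3} = \frac{- \frac{8}{7} + 1695}{3} = \frac{1}{3} \cdot \frac{11857}{7} = \frac{11857}{21} \approx 564.62$)
$q = \frac{16351}{21}$ ($q = 214 + \frac{11857}{21} = \frac{16351}{21} \approx 778.62$)
$- q = \left(-1\right) \frac{16351}{21} = - \frac{16351}{21}$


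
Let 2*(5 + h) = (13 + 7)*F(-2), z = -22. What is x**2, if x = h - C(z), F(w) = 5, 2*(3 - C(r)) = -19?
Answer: 4225/4 ≈ 1056.3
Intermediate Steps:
C(r) = 25/2 (C(r) = 3 - 1/2*(-19) = 3 + 19/2 = 25/2)
h = 45 (h = -5 + ((13 + 7)*5)/2 = -5 + (20*5)/2 = -5 + (1/2)*100 = -5 + 50 = 45)
x = 65/2 (x = 45 - 1*25/2 = 45 - 25/2 = 65/2 ≈ 32.500)
x**2 = (65/2)**2 = 4225/4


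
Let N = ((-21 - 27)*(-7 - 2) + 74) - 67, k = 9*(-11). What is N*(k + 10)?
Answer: -39071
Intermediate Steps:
k = -99
N = 439 (N = (-48*(-9) + 74) - 67 = (432 + 74) - 67 = 506 - 67 = 439)
N*(k + 10) = 439*(-99 + 10) = 439*(-89) = -39071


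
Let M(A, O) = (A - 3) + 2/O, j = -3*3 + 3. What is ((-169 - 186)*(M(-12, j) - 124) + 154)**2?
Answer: 22156917904/9 ≈ 2.4619e+9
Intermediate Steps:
j = -6 (j = -9 + 3 = -6)
M(A, O) = -3 + A + 2/O (M(A, O) = (-3 + A) + 2/O = -3 + A + 2/O)
((-169 - 186)*(M(-12, j) - 124) + 154)**2 = ((-169 - 186)*((-3 - 12 + 2/(-6)) - 124) + 154)**2 = (-355*((-3 - 12 + 2*(-1/6)) - 124) + 154)**2 = (-355*((-3 - 12 - 1/3) - 124) + 154)**2 = (-355*(-46/3 - 124) + 154)**2 = (-355*(-418/3) + 154)**2 = (148390/3 + 154)**2 = (148852/3)**2 = 22156917904/9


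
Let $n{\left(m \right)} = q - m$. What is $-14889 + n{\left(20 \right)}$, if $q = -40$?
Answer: $-14949$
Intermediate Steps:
$n{\left(m \right)} = -40 - m$
$-14889 + n{\left(20 \right)} = -14889 - 60 = -14949$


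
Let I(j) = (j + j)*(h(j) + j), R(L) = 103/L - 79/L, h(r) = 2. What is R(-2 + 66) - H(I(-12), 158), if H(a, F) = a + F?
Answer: -3181/8 ≈ -397.63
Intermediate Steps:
R(L) = 24/L
I(j) = 2*j*(2 + j) (I(j) = (j + j)*(2 + j) = (2*j)*(2 + j) = 2*j*(2 + j))
H(a, F) = F + a
R(-2 + 66) - H(I(-12), 158) = 24/(-2 + 66) - (158 + 2*(-12)*(2 - 12)) = 24/64 - (158 + 2*(-12)*(-10)) = 24*(1/64) - (158 + 240) = 3/8 - 1*398 = 3/8 - 398 = -3181/8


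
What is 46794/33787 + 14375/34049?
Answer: 2078977031/1150413563 ≈ 1.8072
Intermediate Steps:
46794/33787 + 14375/34049 = 2078977031/1150413563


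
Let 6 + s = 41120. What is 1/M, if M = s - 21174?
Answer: 1/19940 ≈ 5.0150e-5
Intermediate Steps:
s = 41114 (s = -6 + 41120 = 41114)
M = 19940 (M = 41114 - 21174 = 19940)
1/M = 1/19940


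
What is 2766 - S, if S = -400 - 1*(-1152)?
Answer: 2014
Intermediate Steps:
S = 752 (S = -400 + 1152 = 752)
2766 - S = 2766 - 1*752 = 2766 - 752 = 2014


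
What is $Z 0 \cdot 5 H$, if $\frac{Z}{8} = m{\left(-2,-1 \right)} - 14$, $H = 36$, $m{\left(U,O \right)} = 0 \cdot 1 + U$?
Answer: $0$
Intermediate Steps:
$m{\left(U,O \right)} = U$ ($m{\left(U,O \right)} = 0 + U = U$)
$Z = -128$ ($Z = 8 \left(-2 - 14\right) = 8 \left(-16\right) = -128$)
$Z 0 \cdot 5 H = - 128 \cdot 0 \cdot 5 \cdot 36 = \left(-128\right) 0 \cdot 36 = 0 \cdot 36 = 0$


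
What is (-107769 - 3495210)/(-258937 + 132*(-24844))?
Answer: 3602979/3538345 ≈ 1.0183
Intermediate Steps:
(-107769 - 3495210)/(-258937 + 132*(-24844)) = -3602979/(-258937 - 3279408) = -3602979/(-3538345) = -3602979*(-1/3538345) = 3602979/3538345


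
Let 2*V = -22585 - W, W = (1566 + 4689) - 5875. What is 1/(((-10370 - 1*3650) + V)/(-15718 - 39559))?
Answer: 110554/51005 ≈ 2.1675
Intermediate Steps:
W = 380 (W = 6255 - 5875 = 380)
V = -22965/2 (V = (-22585 - 1*380)/2 = (-22585 - 380)/2 = (½)*(-22965) = -22965/2 ≈ -11483.)
1/(((-10370 - 1*3650) + V)/(-15718 - 39559)) = 1/(((-10370 - 1*3650) - 22965/2)/(-15718 - 39559)) = 1/(((-10370 - 3650) - 22965/2)/(-55277)) = 1/((-14020 - 22965/2)*(-1/55277)) = 1/(-51005/2*(-1/55277)) = 1/(51005/110554) = 110554/51005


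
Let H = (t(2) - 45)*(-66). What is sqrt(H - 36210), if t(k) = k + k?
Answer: 4*I*sqrt(2094) ≈ 183.04*I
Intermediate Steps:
t(k) = 2*k
H = 2706 (H = (2*2 - 45)*(-66) = (4 - 45)*(-66) = -41*(-66) = 2706)
sqrt(H - 36210) = sqrt(2706 - 36210) = sqrt(-33504) = 4*I*sqrt(2094)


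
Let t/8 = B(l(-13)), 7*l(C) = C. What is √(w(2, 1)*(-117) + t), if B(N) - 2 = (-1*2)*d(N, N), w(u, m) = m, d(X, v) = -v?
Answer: I*√6405/7 ≈ 11.433*I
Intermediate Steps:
l(C) = C/7
B(N) = 2 + 2*N (B(N) = 2 + (-1*2)*(-N) = 2 - (-2)*N = 2 + 2*N)
t = -96/7 (t = 8*(2 + 2*((⅐)*(-13))) = 8*(2 + 2*(-13/7)) = 8*(2 - 26/7) = 8*(-12/7) = -96/7 ≈ -13.714)
√(w(2, 1)*(-117) + t) = √(1*(-117) - 96/7) = √(-117 - 96/7) = √(-915/7) = I*√6405/7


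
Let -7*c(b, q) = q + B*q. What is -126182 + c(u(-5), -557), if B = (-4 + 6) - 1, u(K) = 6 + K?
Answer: -882160/7 ≈ -1.2602e+5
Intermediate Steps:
B = 1 (B = 2 - 1 = 1)
c(b, q) = -2*q/7 (c(b, q) = -(q + 1*q)/7 = -(q + q)/7 = -2*q/7)
-126182 + c(u(-5), -557) = -126182 - 2/7*(-557) = -126182 + 1114/7 = -882160/7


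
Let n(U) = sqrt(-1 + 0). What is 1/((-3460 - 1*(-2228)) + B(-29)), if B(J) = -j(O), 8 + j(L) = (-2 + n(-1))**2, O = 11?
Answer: -1227/1505545 - 4*I/1505545 ≈ -0.00081499 - 2.6568e-6*I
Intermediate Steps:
n(U) = I (n(U) = sqrt(-1) = I)
j(L) = -8 + (-2 + I)**2
B(J) = 8 - (2 - I)**2 (B(J) = -(-8 + (2 - I)**2) = 8 - (2 - I)**2)
1/((-3460 - 1*(-2228)) + B(-29)) = 1/((-3460 - 1*(-2228)) + (5 + 4*I)) = 1/((-3460 + 2228) + (5 + 4*I)) = 1/(-1232 + (5 + 4*I)) = 1/(-1227 + 4*I) = (-1227 - 4*I)/1505545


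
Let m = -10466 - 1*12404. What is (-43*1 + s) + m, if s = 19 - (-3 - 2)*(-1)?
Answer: -22899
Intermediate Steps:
m = -22870 (m = -10466 - 12404 = -22870)
s = 14 (s = 19 - (-5)*(-1) = 19 - 1*5 = 19 - 5 = 14)
(-43*1 + s) + m = (-43*1 + 14) - 22870 = (-43 + 14) - 22870 = -29 - 22870 = -22899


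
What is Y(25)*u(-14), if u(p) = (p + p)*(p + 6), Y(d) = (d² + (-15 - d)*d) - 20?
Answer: -88480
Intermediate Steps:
Y(d) = -20 + d² + d*(-15 - d) (Y(d) = (d² + d*(-15 - d)) - 20 = -20 + d² + d*(-15 - d))
u(p) = 2*p*(6 + p) (u(p) = (2*p)*(6 + p) = 2*p*(6 + p))
Y(25)*u(-14) = (-20 - 15*25)*(2*(-14)*(6 - 14)) = (-20 - 375)*(2*(-14)*(-8)) = -395*224 = -88480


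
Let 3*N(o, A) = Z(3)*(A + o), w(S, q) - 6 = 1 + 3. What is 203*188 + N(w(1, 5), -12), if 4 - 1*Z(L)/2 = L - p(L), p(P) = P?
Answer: 114476/3 ≈ 38159.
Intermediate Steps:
w(S, q) = 10 (w(S, q) = 6 + (1 + 3) = 6 + 4 = 10)
Z(L) = 8 (Z(L) = 8 - 2*(L - L) = 8 - 2*0 = 8 + 0 = 8)
N(o, A) = 8*A/3 + 8*o/3 (N(o, A) = (8*(A + o))/3 = (8*A + 8*o)/3 = 8*A/3 + 8*o/3)
203*188 + N(w(1, 5), -12) = 203*188 + ((8/3)*(-12) + (8/3)*10) = 38164 + (-32 + 80/3) = 38164 - 16/3 = 114476/3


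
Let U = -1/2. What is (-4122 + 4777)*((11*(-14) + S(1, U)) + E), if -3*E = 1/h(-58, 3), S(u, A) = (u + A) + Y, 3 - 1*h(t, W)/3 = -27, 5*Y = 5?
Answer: -2697028/27 ≈ -99890.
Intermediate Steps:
Y = 1 (Y = (⅕)*5 = 1)
h(t, W) = 90 (h(t, W) = 9 - 3*(-27) = 9 + 81 = 90)
U = -½ (U = -1*½ = -½ ≈ -0.50000)
S(u, A) = 1 + A + u (S(u, A) = (u + A) + 1 = (A + u) + 1 = 1 + A + u)
E = -1/270 (E = -⅓/90 = -⅓*1/90 = -1/270 ≈ -0.0037037)
(-4122 + 4777)*((11*(-14) + S(1, U)) + E) = (-4122 + 4777)*((11*(-14) + (1 - ½ + 1)) - 1/270) = 655*((-154 + 3/2) - 1/270) = 655*(-305/2 - 1/270) = 655*(-20588/135) = -2697028/27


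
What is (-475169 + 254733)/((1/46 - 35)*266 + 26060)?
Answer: -5070028/385383 ≈ -13.156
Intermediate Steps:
(-475169 + 254733)/((1/46 - 35)*266 + 26060) = -220436/((1/46 - 35)*266 + 26060) = -220436/(-1609/46*266 + 26060) = -220436/(-213997/23 + 26060) = -220436/385383/23 = -220436*23/385383 = -5070028/385383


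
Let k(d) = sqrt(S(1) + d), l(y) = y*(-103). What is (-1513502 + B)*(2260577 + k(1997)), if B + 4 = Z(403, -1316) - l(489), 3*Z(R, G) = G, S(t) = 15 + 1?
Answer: -9925590032941/3 - 4390733*sqrt(2013)/3 ≈ -3.3086e+12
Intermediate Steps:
S(t) = 16
Z(R, G) = G/3
l(y) = -103*y
k(d) = sqrt(16 + d)
B = 149773/3 (B = -4 + ((1/3)*(-1316) - (-103)*489) = -4 + (-1316/3 - 1*(-50367)) = -4 + (-1316/3 + 50367) = -4 + 149785/3 = 149773/3 ≈ 49924.)
(-1513502 + B)*(2260577 + k(1997)) = (-1513502 + 149773/3)*(2260577 + sqrt(16 + 1997)) = -4390733*(2260577 + sqrt(2013))/3 = -9925590032941/3 - 4390733*sqrt(2013)/3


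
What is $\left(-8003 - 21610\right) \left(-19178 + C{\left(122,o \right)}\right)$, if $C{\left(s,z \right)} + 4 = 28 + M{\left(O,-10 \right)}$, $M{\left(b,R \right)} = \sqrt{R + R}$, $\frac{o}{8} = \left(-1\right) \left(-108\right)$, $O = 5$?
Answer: $567207402 - 59226 i \sqrt{5} \approx 5.6721 \cdot 10^{8} - 1.3243 \cdot 10^{5} i$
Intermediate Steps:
$o = 864$ ($o = 8 \left(\left(-1\right) \left(-108\right)\right) = 8 \cdot 108 = 864$)
$M{\left(b,R \right)} = \sqrt{2} \sqrt{R}$ ($M{\left(b,R \right)} = \sqrt{2 R} = \sqrt{2} \sqrt{R}$)
$C{\left(s,z \right)} = 24 + 2 i \sqrt{5}$ ($C{\left(s,z \right)} = -4 + \left(28 + \sqrt{2} \sqrt{-10}\right) = -4 + \left(28 + \sqrt{2} i \sqrt{10}\right) = -4 + \left(28 + 2 i \sqrt{5}\right) = 24 + 2 i \sqrt{5}$)
$\left(-8003 - 21610\right) \left(-19178 + C{\left(122,o \right)}\right) = \left(-8003 - 21610\right) \left(-19178 + \left(24 + 2 i \sqrt{5}\right)\right) = - 29613 \left(-19154 + 2 i \sqrt{5}\right) = 567207402 - 59226 i \sqrt{5}$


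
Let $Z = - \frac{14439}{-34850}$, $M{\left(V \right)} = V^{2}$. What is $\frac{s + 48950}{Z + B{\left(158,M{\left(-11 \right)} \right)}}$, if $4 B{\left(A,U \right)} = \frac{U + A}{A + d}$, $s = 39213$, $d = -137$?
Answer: $\frac{43014727700}{1822671} \approx 23600.0$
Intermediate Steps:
$B{\left(A,U \right)} = \frac{A + U}{4 \left(-137 + A\right)}$ ($B{\left(A,U \right)} = \frac{\left(U + A\right) \frac{1}{A - 137}}{4} = \frac{\left(A + U\right) \frac{1}{-137 + A}}{4} = \frac{\frac{1}{-137 + A} \left(A + U\right)}{4} = \frac{A + U}{4 \left(-137 + A\right)}$)
$Z = \frac{14439}{34850}$ ($Z = \left(-14439\right) \left(- \frac{1}{34850}\right) = \frac{14439}{34850} \approx 0.41432$)
$\frac{s + 48950}{Z + B{\left(158,M{\left(-11 \right)} \right)}} = \frac{39213 + 48950}{\frac{14439}{34850} + \frac{158 + \left(-11\right)^{2}}{4 \left(-137 + 158\right)}} = \frac{88163}{\frac{14439}{34850} + \frac{158 + 121}{4 \cdot 21}} = \frac{88163}{\frac{14439}{34850} + \frac{1}{4} \cdot \frac{1}{21} \cdot 279} = \frac{88163}{\frac{14439}{34850} + \frac{93}{28}} = \frac{88163}{\frac{1822671}{487900}} = 88163 \cdot \frac{487900}{1822671} = \frac{43014727700}{1822671}$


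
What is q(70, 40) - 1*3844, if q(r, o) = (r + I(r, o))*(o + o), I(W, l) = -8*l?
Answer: -23844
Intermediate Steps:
q(r, o) = 2*o*(r - 8*o) (q(r, o) = (r - 8*o)*(o + o) = (r - 8*o)*(2*o) = 2*o*(r - 8*o))
q(70, 40) - 1*3844 = 2*40*(70 - 8*40) - 1*3844 = 2*40*(70 - 320) - 3844 = 2*40*(-250) - 3844 = -20000 - 3844 = -23844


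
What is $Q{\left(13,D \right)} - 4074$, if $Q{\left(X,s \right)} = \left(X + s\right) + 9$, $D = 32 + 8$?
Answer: $-4012$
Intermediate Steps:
$D = 40$
$Q{\left(X,s \right)} = 9 + X + s$
$Q{\left(13,D \right)} - 4074 = \left(9 + 13 + 40\right) - 4074 = 62 - 4074 = -4012$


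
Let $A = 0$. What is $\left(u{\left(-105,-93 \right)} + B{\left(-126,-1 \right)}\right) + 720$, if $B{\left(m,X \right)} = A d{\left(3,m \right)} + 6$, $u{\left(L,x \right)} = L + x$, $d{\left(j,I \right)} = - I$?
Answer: $528$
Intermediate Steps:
$B{\left(m,X \right)} = 6$ ($B{\left(m,X \right)} = 0 \left(- m\right) + 6 = 0 + 6 = 6$)
$\left(u{\left(-105,-93 \right)} + B{\left(-126,-1 \right)}\right) + 720 = \left(\left(-105 - 93\right) + 6\right) + 720 = \left(-198 + 6\right) + 720 = -192 + 720 = 528$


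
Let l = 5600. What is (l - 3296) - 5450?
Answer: -3146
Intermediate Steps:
(l - 3296) - 5450 = (5600 - 3296) - 5450 = 2304 - 5450 = -3146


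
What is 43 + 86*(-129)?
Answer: -11051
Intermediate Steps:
43 + 86*(-129) = 43 - 11094 = -11051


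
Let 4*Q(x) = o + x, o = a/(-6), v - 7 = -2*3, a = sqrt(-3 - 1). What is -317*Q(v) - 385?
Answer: -1857/4 + 317*I/12 ≈ -464.25 + 26.417*I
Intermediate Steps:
a = 2*I (a = sqrt(-4) = 2*I ≈ 2.0*I)
v = 1 (v = 7 - 2*3 = 7 - 6 = 1)
o = -I/3 (o = (2*I)/(-6) = (2*I)*(-1/6) = -I/3 ≈ -0.33333*I)
Q(x) = -I/12 + x/4 (Q(x) = (-I/3 + x)/4 = (x - I/3)/4 = -I/12 + x/4)
-317*Q(v) - 385 = -317*(-I/12 + (1/4)*1) - 385 = -317*(-I/12 + 1/4) - 385 = -317*(1/4 - I/12) - 385 = (-317/4 + 317*I/12) - 385 = -1857/4 + 317*I/12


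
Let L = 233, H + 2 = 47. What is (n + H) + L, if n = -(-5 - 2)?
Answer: 285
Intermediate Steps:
H = 45 (H = -2 + 47 = 45)
n = 7 (n = -1*(-7) = 7)
(n + H) + L = (7 + 45) + 233 = 52 + 233 = 285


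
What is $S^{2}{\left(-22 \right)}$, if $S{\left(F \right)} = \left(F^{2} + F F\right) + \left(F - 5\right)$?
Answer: $885481$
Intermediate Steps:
$S{\left(F \right)} = -5 + F + 2 F^{2}$ ($S{\left(F \right)} = \left(F^{2} + F^{2}\right) + \left(-5 + F\right) = 2 F^{2} + \left(-5 + F\right) = -5 + F + 2 F^{2}$)
$S^{2}{\left(-22 \right)} = \left(-5 - 22 + 2 \left(-22\right)^{2}\right)^{2} = \left(-5 - 22 + 2 \cdot 484\right)^{2} = \left(-5 - 22 + 968\right)^{2} = 941^{2} = 885481$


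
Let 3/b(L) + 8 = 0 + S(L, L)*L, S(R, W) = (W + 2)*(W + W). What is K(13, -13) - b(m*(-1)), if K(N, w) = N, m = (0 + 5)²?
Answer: 124619/9586 ≈ 13.000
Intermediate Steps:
m = 25 (m = 5² = 25)
S(R, W) = 2*W*(2 + W) (S(R, W) = (2 + W)*(2*W) = 2*W*(2 + W))
b(L) = 3/(-8 + 2*L²*(2 + L)) (b(L) = 3/(-8 + (0 + (2*L*(2 + L))*L)) = 3/(-8 + (0 + 2*L²*(2 + L))) = 3/(-8 + 2*L²*(2 + L)))
K(13, -13) - b(m*(-1)) = 13 - 3/(2*(-4 + (25*(-1))²*(2 + 25*(-1)))) = 13 - 3/(2*(-4 + (-25)²*(2 - 25))) = 13 - 3/(2*(-4 + 625*(-23))) = 13 - 3/(2*(-4 - 14375)) = 13 - 3/(2*(-14379)) = 13 - 3*(-1)/(2*14379) = 13 - 1*(-1/9586) = 13 + 1/9586 = 124619/9586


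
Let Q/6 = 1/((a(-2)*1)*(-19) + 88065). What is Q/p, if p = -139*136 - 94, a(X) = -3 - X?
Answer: -3/836709916 ≈ -3.5855e-9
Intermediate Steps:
p = -18998 (p = -18904 - 94 = -18998)
Q = 3/44042 (Q = 6/(((-3 - 1*(-2))*1)*(-19) + 88065) = 6/(((-3 + 2)*1)*(-19) + 88065) = 6/(-1*1*(-19) + 88065) = 6/(-1*(-19) + 88065) = 6/(19 + 88065) = 6/88084 = 6*(1/88084) = 3/44042 ≈ 6.8117e-5)
Q/p = (3/44042)/(-18998) = (3/44042)*(-1/18998) = -3/836709916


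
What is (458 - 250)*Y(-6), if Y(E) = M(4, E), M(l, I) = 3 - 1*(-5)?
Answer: 1664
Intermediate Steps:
M(l, I) = 8 (M(l, I) = 3 + 5 = 8)
Y(E) = 8
(458 - 250)*Y(-6) = (458 - 250)*8 = 208*8 = 1664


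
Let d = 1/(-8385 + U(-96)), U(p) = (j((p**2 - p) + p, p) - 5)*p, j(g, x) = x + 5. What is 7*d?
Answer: 7/831 ≈ 0.0084236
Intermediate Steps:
j(g, x) = 5 + x
U(p) = p**2 (U(p) = ((5 + p) - 5)*p = p*p = p**2)
d = 1/831 (d = 1/(-8385 + (-96)**2) = 1/(-8385 + 9216) = 1/831 ≈ 0.0012034)
7*d = 7*(1/831) = 7/831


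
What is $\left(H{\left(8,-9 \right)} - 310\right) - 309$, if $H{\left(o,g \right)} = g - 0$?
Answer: $-628$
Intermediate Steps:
$H{\left(o,g \right)} = g$ ($H{\left(o,g \right)} = g + 0 = g$)
$\left(H{\left(8,-9 \right)} - 310\right) - 309 = \left(-9 - 310\right) - 309 = -319 - 309 = -628$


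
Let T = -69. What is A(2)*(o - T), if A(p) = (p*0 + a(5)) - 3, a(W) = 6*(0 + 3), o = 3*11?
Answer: 1530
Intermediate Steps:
o = 33
a(W) = 18 (a(W) = 6*3 = 18)
A(p) = 15 (A(p) = (p*0 + 18) - 3 = (0 + 18) - 3 = 18 - 3 = 15)
A(2)*(o - T) = 15*(33 - 1*(-69)) = 15*(33 + 69) = 15*102 = 1530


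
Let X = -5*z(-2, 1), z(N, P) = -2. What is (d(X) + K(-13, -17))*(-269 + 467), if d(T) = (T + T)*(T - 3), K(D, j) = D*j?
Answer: 71478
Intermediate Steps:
X = 10 (X = -5*(-2) = 10)
d(T) = 2*T*(-3 + T) (d(T) = (2*T)*(-3 + T) = 2*T*(-3 + T))
(d(X) + K(-13, -17))*(-269 + 467) = (2*10*(-3 + 10) - 13*(-17))*(-269 + 467) = (2*10*7 + 221)*198 = (140 + 221)*198 = 361*198 = 71478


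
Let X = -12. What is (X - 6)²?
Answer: 324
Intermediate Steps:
(X - 6)² = (-12 - 6)² = (-18)² = 324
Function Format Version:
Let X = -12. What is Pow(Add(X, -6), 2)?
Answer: 324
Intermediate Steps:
Pow(Add(X, -6), 2) = Pow(Add(-12, -6), 2) = Pow(-18, 2) = 324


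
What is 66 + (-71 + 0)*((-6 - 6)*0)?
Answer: 66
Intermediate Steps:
66 + (-71 + 0)*((-6 - 6)*0) = 66 - (-852)*0 = 66 - 71*0 = 66 + 0 = 66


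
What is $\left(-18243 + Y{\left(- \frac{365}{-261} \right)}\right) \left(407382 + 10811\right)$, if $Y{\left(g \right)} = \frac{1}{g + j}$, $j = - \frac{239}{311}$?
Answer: $- \frac{390087451611261}{51136} \approx -7.6284 \cdot 10^{9}$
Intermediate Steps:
$j = - \frac{239}{311}$ ($j = \left(-239\right) \frac{1}{311} = - \frac{239}{311} \approx -0.76849$)
$Y{\left(g \right)} = \frac{1}{- \frac{239}{311} + g}$ ($Y{\left(g \right)} = \frac{1}{g - \frac{239}{311}} = \frac{1}{- \frac{239}{311} + g}$)
$\left(-18243 + Y{\left(- \frac{365}{-261} \right)}\right) \left(407382 + 10811\right) = \left(-18243 + \frac{311}{-239 + 311 \left(- \frac{365}{-261}\right)}\right) \left(407382 + 10811\right) = \left(-18243 + \frac{311}{-239 + 311 \left(\left(-365\right) \left(- \frac{1}{261}\right)\right)}\right) 418193 = \left(-18243 + \frac{311}{-239 + 311 \cdot \frac{365}{261}}\right) 418193 = \left(-18243 + \frac{311}{-239 + \frac{113515}{261}}\right) 418193 = \left(-18243 + \frac{311}{\frac{51136}{261}}\right) 418193 = \left(-18243 + 311 \cdot \frac{261}{51136}\right) 418193 = \left(-18243 + \frac{81171}{51136}\right) 418193 = \left(- \frac{932792877}{51136}\right) 418193 = - \frac{390087451611261}{51136}$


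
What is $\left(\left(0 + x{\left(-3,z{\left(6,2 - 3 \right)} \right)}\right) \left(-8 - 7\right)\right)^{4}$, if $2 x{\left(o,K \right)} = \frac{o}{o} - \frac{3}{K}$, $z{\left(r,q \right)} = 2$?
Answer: $\frac{50625}{256} \approx 197.75$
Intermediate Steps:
$x{\left(o,K \right)} = \frac{1}{2} - \frac{3}{2 K}$ ($x{\left(o,K \right)} = \frac{\frac{o}{o} - \frac{3}{K}}{2} = \frac{1 - \frac{3}{K}}{2} = \frac{1}{2} - \frac{3}{2 K}$)
$\left(\left(0 + x{\left(-3,z{\left(6,2 - 3 \right)} \right)}\right) \left(-8 - 7\right)\right)^{4} = \left(\left(0 + \frac{-3 + 2}{2 \cdot 2}\right) \left(-8 - 7\right)\right)^{4} = \left(\left(0 + \frac{1}{2} \cdot \frac{1}{2} \left(-1\right)\right) \left(-15\right)\right)^{4} = \left(\left(0 - \frac{1}{4}\right) \left(-15\right)\right)^{4} = \left(\left(- \frac{1}{4}\right) \left(-15\right)\right)^{4} = \left(\frac{15}{4}\right)^{4} = \frac{50625}{256}$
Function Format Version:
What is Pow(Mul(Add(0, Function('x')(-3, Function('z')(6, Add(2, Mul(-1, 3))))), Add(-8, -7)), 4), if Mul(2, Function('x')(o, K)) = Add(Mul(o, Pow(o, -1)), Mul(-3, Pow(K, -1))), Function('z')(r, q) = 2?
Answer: Rational(50625, 256) ≈ 197.75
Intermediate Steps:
Function('x')(o, K) = Add(Rational(1, 2), Mul(Rational(-3, 2), Pow(K, -1))) (Function('x')(o, K) = Mul(Rational(1, 2), Add(Mul(o, Pow(o, -1)), Mul(-3, Pow(K, -1)))) = Mul(Rational(1, 2), Add(1, Mul(-3, Pow(K, -1)))) = Add(Rational(1, 2), Mul(Rational(-3, 2), Pow(K, -1))))
Pow(Mul(Add(0, Function('x')(-3, Function('z')(6, Add(2, Mul(-1, 3))))), Add(-8, -7)), 4) = Pow(Mul(Add(0, Mul(Rational(1, 2), Pow(2, -1), Add(-3, 2))), Add(-8, -7)), 4) = Pow(Mul(Add(0, Mul(Rational(1, 2), Rational(1, 2), -1)), -15), 4) = Pow(Mul(Add(0, Rational(-1, 4)), -15), 4) = Pow(Mul(Rational(-1, 4), -15), 4) = Pow(Rational(15, 4), 4) = Rational(50625, 256)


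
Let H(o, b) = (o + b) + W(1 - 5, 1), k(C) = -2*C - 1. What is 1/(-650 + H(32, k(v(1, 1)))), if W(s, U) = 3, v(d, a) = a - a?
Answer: -1/616 ≈ -0.0016234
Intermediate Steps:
v(d, a) = 0
k(C) = -1 - 2*C
H(o, b) = 3 + b + o (H(o, b) = (o + b) + 3 = (b + o) + 3 = 3 + b + o)
1/(-650 + H(32, k(v(1, 1)))) = 1/(-650 + (3 + (-1 - 2*0) + 32)) = 1/(-650 + (3 + (-1 + 0) + 32)) = 1/(-650 + (3 - 1 + 32)) = 1/(-650 + 34) = 1/(-616) = -1/616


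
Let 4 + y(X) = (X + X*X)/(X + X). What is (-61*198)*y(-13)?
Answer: 120780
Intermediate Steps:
y(X) = -4 + (X + X²)/(2*X) (y(X) = -4 + (X + X*X)/(X + X) = -4 + (X + X²)/((2*X)) = -4 + (X + X²)*(1/(2*X)) = -4 + (X + X²)/(2*X))
(-61*198)*y(-13) = (-61*198)*(-7/2 + (½)*(-13)) = -12078*(-7/2 - 13/2) = -12078*(-10) = 120780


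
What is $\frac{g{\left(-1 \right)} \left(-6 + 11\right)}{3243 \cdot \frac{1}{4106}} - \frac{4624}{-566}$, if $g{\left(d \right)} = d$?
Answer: $\frac{1687826}{917769} \approx 1.8391$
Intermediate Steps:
$\frac{g{\left(-1 \right)} \left(-6 + 11\right)}{3243 \cdot \frac{1}{4106}} - \frac{4624}{-566} = \frac{\left(-1\right) \left(-6 + 11\right)}{3243 \cdot \frac{1}{4106}} - \frac{4624}{-566} = \frac{\left(-1\right) 5}{3243 \cdot \frac{1}{4106}} - - \frac{2312}{283} = - \frac{5}{\frac{3243}{4106}} + \frac{2312}{283} = \left(-5\right) \frac{4106}{3243} + \frac{2312}{283} = - \frac{20530}{3243} + \frac{2312}{283} = \frac{1687826}{917769}$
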